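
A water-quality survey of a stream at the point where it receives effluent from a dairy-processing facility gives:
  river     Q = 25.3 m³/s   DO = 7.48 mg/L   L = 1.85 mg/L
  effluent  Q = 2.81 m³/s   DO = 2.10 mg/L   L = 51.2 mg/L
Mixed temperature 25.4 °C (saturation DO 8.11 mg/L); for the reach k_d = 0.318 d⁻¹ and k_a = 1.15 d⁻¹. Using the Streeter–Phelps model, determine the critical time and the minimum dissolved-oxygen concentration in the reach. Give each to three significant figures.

t_c ≈ 0.826 d; minimum DO ≈ 6.67 mg/L

Mixed DO = (25.3×7.48 + 2.81×2.10)/(25.3+2.81) = 195.1/28.11 = 6.942 mg/L.
Mixed L₀ = (25.3×1.85 + 2.81×51.2)/(28.11) = 190.7/28.11 = 6.783 mg/L.
Initial deficit D₀ = C_s − DO₀ = 8.11 − 6.942 = 1.168 mg/L.
t_c = (1/0.8320) ln[(1.15/0.318)(1 − 1.168×0.8320/(0.318×6.783))] = 1.202 × ln(1.987) = 0.8255 d.
D_c = (0.318/1.15) × 6.783 × e^(−0.318×0.8255) = 0.2765 × 6.783 × 0.7691 = 1.443 mg/L.
Minimum DO = 8.11 − 1.443 = 6.667 mg/L.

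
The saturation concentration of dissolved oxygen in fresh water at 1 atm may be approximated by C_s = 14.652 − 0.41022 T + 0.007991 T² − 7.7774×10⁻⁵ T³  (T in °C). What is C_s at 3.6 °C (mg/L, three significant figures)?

C_s = 14.652 − 0.41022×3.6 + 0.007991×3.6² − 7.7774×10⁻⁵×3.6³ = 13.28 mg/L.

C_s ≈ 13.3 mg/L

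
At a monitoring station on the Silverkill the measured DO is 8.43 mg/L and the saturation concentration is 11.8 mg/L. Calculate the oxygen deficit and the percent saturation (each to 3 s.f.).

D ≈ 3.37 mg/L; 71.4 % saturation

D = C_s − C = 11.8 − 8.43 = 3.37 mg/L.
% saturation = 8.43/11.8 × 100 = 71.4 %.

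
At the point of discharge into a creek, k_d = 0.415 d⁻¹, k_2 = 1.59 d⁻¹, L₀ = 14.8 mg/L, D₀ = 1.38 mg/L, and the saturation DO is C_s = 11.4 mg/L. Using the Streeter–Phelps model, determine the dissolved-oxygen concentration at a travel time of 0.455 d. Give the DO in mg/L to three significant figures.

DO ≈ 8.94 mg/L

k_d L₀/(k_2−k_d) = 0.415×14.8/(1.59−0.415) = 6.142/1.175 = 5.227 mg/L.
e^(−k_d t) = e^(−0.415×0.4550) = 0.8279; e^(−k_2 t) = e^(−1.59×0.4550) = 0.4851.
D = 5.227 × (0.8279 − 0.4851) + 1.38 × 0.4851 = 1.792 + 0.6694 = 2.462 mg/L.
DO = C_s − D = 11.4 − 2.462 = 8.938 mg/L.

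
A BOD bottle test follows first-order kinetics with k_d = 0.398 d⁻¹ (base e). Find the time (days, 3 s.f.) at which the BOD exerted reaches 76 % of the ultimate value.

y/L₀ = 1 − e^(−k_d t) = 0.76 ⇒ e^(−k_d t) = 0.240
t = −ln(0.240) / 0.398 = 1.427 / 0.398 = 3.586 d.

t ≈ 3.59 d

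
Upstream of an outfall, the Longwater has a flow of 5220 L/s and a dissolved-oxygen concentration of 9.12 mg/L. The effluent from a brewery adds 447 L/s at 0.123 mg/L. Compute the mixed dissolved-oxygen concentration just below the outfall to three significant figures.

8.41 mg/L

Flow-weighted mixing: C = (Q_r C_r + Q_w C_w)/(Q_r + Q_w)
= (5220×9.12 + 447×0.123)/(5220 + 447) = 47660/5667 = 8.410 mg/L.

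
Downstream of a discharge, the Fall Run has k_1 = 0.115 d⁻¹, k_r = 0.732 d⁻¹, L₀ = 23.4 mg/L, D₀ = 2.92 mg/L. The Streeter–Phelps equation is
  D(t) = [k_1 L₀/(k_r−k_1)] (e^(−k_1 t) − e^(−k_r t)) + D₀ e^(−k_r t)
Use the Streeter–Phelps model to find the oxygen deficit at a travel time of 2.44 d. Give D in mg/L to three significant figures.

k_1 L₀/(k_r−k_1) = 0.115×23.4/(0.732−0.115) = 2.691/0.6170 = 4.361 mg/L.
e^(−k_1 t) = e^(−0.115×2.440) = 0.7553; e^(−k_r t) = e^(−0.732×2.440) = 0.1676.
D = 4.361 × (0.7553 − 0.1676) + 2.92 × 0.1676 = 2.563 + 0.4894 = 3.053 mg/L.

D ≈ 3.05 mg/L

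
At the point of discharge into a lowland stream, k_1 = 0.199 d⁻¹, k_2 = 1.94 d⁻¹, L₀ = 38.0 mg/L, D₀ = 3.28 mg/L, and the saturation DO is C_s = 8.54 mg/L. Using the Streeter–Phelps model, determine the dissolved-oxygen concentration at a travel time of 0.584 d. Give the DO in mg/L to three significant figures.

k_1 L₀/(k_2−k_1) = 0.199×38.0/(1.94−0.199) = 7.562/1.741 = 4.343 mg/L.
e^(−k_1 t) = e^(−0.199×0.5840) = 0.8903; e^(−k_2 t) = e^(−1.94×0.5840) = 0.3221.
D = 4.343 × (0.8903 − 0.3221) + 3.28 × 0.3221 = 2.468 + 1.056 = 3.524 mg/L.
DO = C_s − D = 8.54 − 3.524 = 5.016 mg/L.

DO ≈ 5.02 mg/L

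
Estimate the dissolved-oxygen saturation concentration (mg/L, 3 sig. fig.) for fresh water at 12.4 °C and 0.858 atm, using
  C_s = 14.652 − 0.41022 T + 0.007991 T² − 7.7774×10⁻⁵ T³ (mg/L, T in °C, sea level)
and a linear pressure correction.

C_s ≈ 9.13 mg/L

At sea level: C_s = 14.652 − 0.41022×12.4 + 0.007991×12.4² − 7.7774×10⁻⁵×12.4³ = 10.65 mg/L.
Pressure correction: C_s' = 10.65 × 0.858 = 9.134 mg/L.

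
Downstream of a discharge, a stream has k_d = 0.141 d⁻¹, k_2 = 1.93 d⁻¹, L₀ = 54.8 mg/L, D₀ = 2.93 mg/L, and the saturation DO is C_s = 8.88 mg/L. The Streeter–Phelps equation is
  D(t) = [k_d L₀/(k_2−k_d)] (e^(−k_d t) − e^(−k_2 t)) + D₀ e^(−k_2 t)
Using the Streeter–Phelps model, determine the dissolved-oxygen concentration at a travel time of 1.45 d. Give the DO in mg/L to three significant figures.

k_d L₀/(k_2−k_d) = 0.141×54.8/(1.93−0.141) = 7.727/1.789 = 4.319 mg/L.
e^(−k_d t) = e^(−0.141×1.450) = 0.8151; e^(−k_2 t) = e^(−1.93×1.450) = 0.06090.
D = 4.319 × (0.8151 − 0.06090) + 2.93 × 0.06090 = 3.257 + 0.1784 = 3.436 mg/L.
DO = C_s − D = 8.88 − 3.436 = 5.444 mg/L.

DO ≈ 5.44 mg/L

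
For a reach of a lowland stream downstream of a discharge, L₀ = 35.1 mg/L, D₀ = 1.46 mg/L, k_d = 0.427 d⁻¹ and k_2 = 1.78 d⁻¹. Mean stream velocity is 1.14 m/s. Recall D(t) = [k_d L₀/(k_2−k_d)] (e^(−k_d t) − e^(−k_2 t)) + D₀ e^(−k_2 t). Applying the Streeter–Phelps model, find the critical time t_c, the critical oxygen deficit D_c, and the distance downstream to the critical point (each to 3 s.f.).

t_c ≈ 0.951 d; D_c ≈ 5.61 mg/L; x_c ≈ 93.6 km

With k_2/k_d = 4.169 and 1 − D₀(k_2−k_d)/(k_d L₀) = 0.8682,
t_c = ln(4.169 × 0.8682) / (1.78 − 0.427) = ln(3.619) / 1.353 = 1.286/1.353 = 0.9507 d.
D_c = (k_d/k_2) L₀ e^(−k_d t_c) = (0.427/1.78) × 35.1 × e^(−0.427×0.9507) = 0.2399 × 35.1 × 0.6664 = 5.611 mg/L.
x_c = v t_c = 1.14 m/s × 0.9507 d × 86400 s/d = 93640 m ≈ 93.6 km.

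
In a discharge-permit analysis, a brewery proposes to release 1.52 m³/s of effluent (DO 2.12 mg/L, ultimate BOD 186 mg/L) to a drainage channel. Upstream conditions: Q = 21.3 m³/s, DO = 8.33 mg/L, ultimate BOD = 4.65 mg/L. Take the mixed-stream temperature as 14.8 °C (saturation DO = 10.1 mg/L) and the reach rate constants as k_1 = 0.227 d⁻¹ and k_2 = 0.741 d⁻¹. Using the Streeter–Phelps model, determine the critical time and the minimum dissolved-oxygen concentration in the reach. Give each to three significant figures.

t_c ≈ 1.62 d; minimum DO ≈ 6.55 mg/L

Mixed DO = (21.3×8.33 + 1.52×2.12)/(21.3+1.52) = 180.7/22.82 = 7.916 mg/L.
Mixed L₀ = (21.3×4.65 + 1.52×186)/(22.82) = 381.8/22.82 = 16.73 mg/L.
Initial deficit D₀ = C_s − DO₀ = 10.1 − 7.916 = 2.184 mg/L.
t_c = (1/0.5140) ln[(0.741/0.227)(1 − 2.184×0.5140/(0.227×16.73))] = 1.946 × ln(2.300) = 1.620 d.
D_c = (0.227/0.741) × 16.73 × e^(−0.227×1.620) = 0.3063 × 16.73 × 0.6923 = 3.548 mg/L.
Minimum DO = 10.1 − 3.548 = 6.552 mg/L.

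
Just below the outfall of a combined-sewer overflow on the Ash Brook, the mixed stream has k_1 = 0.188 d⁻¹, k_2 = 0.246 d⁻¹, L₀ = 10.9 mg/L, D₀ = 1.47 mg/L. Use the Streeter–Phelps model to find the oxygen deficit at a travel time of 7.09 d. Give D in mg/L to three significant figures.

k_1 L₀/(k_2−k_1) = 0.188×10.9/(0.246−0.188) = 2.049/0.05800 = 35.33 mg/L.
e^(−k_1 t) = e^(−0.188×7.090) = 0.2637; e^(−k_2 t) = e^(−0.246×7.090) = 0.1748.
D = 35.33 × (0.2637 − 0.1748) + 1.47 × 0.1748 = 3.141 + 0.2569 = 3.398 mg/L.

D ≈ 3.40 mg/L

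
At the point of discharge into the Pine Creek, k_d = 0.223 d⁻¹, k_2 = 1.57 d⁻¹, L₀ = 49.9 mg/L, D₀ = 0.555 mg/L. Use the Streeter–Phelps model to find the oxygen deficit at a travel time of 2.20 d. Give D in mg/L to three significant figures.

k_d L₀/(k_2−k_d) = 0.223×49.9/(1.57−0.223) = 11.13/1.347 = 8.261 mg/L.
e^(−k_d t) = e^(−0.223×2.200) = 0.6123; e^(−k_2 t) = e^(−1.57×2.200) = 0.03162.
D = 8.261 × (0.6123 − 0.03162) + 0.555 × 0.03162 = 4.797 + 0.01755 = 4.814 mg/L.

D ≈ 4.81 mg/L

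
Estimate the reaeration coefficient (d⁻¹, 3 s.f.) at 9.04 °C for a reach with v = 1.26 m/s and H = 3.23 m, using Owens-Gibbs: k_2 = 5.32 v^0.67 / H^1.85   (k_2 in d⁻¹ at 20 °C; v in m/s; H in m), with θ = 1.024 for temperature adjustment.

k_2(20) = 5.32 × 1.26^0.67 / 3.23^1.85 = 5.32 × 1.167 / 8.750 = 0.7098 d⁻¹.
k_2(9.04) = 0.7098 × 1.024^(9.04−20) = 0.7098 × 0.7711 = 0.5473 d⁻¹.

k_2 ≈ 0.547 d⁻¹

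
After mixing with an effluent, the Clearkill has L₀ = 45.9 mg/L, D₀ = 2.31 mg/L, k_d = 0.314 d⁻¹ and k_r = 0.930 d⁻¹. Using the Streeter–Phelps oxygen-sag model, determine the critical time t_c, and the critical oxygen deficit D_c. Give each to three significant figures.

t_c = [1/(k_r−k_d)] ln[(k_r/k_d)(1 − D₀(k_r−k_d)/(k_d L₀))]
= [1/(0.930−0.314)] ln[(0.930/0.314)(1 − 2.31×0.6160/(0.314×45.9))]
= (1/0.6160) ln[2.962 × 0.9013] = 1.623 × ln(2.669) = 1.623 × 0.9818 = 1.594 d.
D_c = (k_d/k_r) L₀ e^(−k_d t_c) = (0.314/0.930) × 45.9 × e^(−0.314×1.594) = 0.3376 × 45.9 × 0.6062 = 9.395 mg/L.

t_c ≈ 1.59 d; D_c ≈ 9.40 mg/L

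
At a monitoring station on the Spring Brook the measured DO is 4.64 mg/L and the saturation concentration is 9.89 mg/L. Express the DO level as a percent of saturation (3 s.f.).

46.9 % saturation

% saturation = C/C_s × 100 = 4.64/9.89 × 100 = 46.9 %.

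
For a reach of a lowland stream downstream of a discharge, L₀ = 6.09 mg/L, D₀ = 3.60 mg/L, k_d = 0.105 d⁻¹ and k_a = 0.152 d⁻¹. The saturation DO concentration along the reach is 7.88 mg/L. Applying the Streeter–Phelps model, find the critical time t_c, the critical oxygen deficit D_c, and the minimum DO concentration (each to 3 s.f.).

t_c ≈ 1.33 d; D_c ≈ 3.66 mg/L; min DO ≈ 4.22 mg/L

At the critical point dD/dt = 0, so k_d L₀ e^(−k_d t) = k_a D. Substituting D(t) from the Streeter–Phelps equation and solving for t gives
t_c = ln[(k_a/k_d)(1 − D₀(k_a−k_d)/(k_d L₀))] / (k_a−k_d).
Here k_a−k_d = 0.04700 d⁻¹ and 1 − D₀(k_a−k_d)/(k_d L₀) = 1 − 3.60×0.04700/(0.105×6.09) = 0.7354, so
t_c = ln(1.448 × 0.7354) / 0.04700 = 0.06258 / 0.04700 = 1.331 d.
D_c = (k_d/k_a) L₀ e^(−k_d t_c) = (0.105/0.152) × 6.09 × e^(−0.105×1.331) = 0.6908 × 6.09 × 0.8695 = 3.658 mg/L.
Minimum DO = C_s − D_c = 7.88 − 3.658 = 4.222 mg/L.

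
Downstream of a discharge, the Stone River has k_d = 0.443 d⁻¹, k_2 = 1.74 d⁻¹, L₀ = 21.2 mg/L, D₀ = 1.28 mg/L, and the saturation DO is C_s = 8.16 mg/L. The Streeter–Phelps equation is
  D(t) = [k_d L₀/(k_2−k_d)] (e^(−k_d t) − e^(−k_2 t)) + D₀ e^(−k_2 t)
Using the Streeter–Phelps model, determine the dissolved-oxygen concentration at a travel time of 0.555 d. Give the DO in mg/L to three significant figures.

k_d L₀/(k_2−k_d) = 0.443×21.2/(1.74−0.443) = 9.392/1.297 = 7.241 mg/L.
e^(−k_d t) = e^(−0.443×0.5550) = 0.7820; e^(−k_2 t) = e^(−1.74×0.5550) = 0.3807.
D = 7.241 × (0.7820 − 0.3807) + 1.28 × 0.3807 = 2.906 + 0.4873 = 3.393 mg/L.
DO = C_s − D = 8.16 − 3.393 = 4.767 mg/L.

DO ≈ 4.77 mg/L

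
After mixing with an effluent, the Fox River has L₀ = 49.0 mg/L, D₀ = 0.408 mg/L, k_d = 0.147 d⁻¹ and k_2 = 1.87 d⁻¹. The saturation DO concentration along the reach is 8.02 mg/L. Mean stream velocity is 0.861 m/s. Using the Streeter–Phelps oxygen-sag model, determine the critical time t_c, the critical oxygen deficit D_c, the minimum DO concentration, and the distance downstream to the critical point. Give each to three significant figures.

With k_2/k_d = 12.72 and 1 − D₀(k_2−k_d)/(k_d L₀) = 0.9024,
t_c = ln(12.72 × 0.9024) / (1.87 − 0.147) = ln(11.48) / 1.723 = 2.441/1.723 = 1.416 d.
D_c = (k_d/k_2) L₀ e^(−k_d t_c) = (0.147/1.87) × 49.0 × e^(−0.147×1.416) = 0.07861 × 49.0 × 0.8120 = 3.128 mg/L.
Minimum DO = C_s − D_c = 8.02 − 3.128 = 4.892 mg/L.
x_c = v t_c = 0.861 m/s × 1.416 d × 86400 s/d = 105400 m ≈ 105 km.

t_c ≈ 1.42 d; D_c ≈ 3.13 mg/L; min DO ≈ 4.89 mg/L; x_c ≈ 105 km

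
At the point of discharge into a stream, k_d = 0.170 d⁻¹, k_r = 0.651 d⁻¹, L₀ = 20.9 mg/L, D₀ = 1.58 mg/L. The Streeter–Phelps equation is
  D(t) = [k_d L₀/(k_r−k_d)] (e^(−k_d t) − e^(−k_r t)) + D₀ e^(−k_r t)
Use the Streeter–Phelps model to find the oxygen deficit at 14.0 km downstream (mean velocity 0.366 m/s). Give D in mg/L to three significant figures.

D ≈ 2.50 mg/L

Travel time t = x/v = 14.0 km / (0.366 m/s) = 14000 m / 0.366 m/s = 38250 s = 0.4427 d.
k_d L₀/(k_r−k_d) = 0.170×20.9/(0.651−0.170) = 3.553/0.4810 = 7.387 mg/L.
e^(−k_d t) = e^(−0.170×0.4427) = 0.9275; e^(−k_r t) = e^(−0.651×0.4427) = 0.7496.
D = 7.387 × (0.9275 − 0.7496) + 1.58 × 0.7496 = 1.314 + 1.184 = 2.498 mg/L.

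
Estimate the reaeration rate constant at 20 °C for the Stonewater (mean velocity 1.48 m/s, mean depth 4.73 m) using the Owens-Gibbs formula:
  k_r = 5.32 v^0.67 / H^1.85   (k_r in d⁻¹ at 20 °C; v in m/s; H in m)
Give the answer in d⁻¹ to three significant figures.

k_r = 5.32 × 1.48^0.67 / 4.73^1.85 = 5.32 × 1.300 / 17.72 = 0.3904 d⁻¹.

k_r ≈ 0.390 d⁻¹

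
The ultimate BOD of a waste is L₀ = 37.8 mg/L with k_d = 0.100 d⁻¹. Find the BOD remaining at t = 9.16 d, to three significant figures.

L_t = L₀ e^(−k_d t) = 37.8 × e^(−0.100×9.16) = 37.8 × 0.4001 = 15.12 mg/L.

L ≈ 15.1 mg/L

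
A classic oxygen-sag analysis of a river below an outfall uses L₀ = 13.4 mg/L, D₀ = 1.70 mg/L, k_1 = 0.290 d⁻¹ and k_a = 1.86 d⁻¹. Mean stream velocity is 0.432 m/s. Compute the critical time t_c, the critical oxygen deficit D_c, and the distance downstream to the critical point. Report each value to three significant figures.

With k_a/k_1 = 6.414 and 1 − D₀(k_a−k_1)/(k_1 L₀) = 0.3132,
t_c = ln(6.414 × 0.3132) / (1.86 − 0.290) = ln(2.009) / 1.570 = 0.6975/1.570 = 0.4442 d.
D_c = (k_1/k_a) L₀ e^(−k_1 t_c) = (0.290/1.86) × 13.4 × e^(−0.290×0.4442) = 0.1559 × 13.4 × 0.8791 = 1.837 mg/L.
x_c = v t_c = 0.432 m/s × 0.4442 d × 86400 s/d = 16580 m ≈ 16.6 km.

t_c ≈ 0.444 d; D_c ≈ 1.84 mg/L; x_c ≈ 16.6 km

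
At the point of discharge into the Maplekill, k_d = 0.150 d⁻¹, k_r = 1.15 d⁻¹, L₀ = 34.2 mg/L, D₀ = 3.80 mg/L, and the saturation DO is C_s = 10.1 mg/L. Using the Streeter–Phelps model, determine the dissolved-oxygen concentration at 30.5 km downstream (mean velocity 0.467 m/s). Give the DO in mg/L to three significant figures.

DO ≈ 6.08 mg/L

Travel time t = x/v = 30.5 km / (0.467 m/s) = 30500 m / 0.467 m/s = 65310 s = 0.7559 d.
k_d L₀/(k_r−k_d) = 0.150×34.2/(1.15−0.150) = 5.130/1.000 = 5.130 mg/L.
e^(−k_d t) = e^(−0.150×0.7559) = 0.8928; e^(−k_r t) = e^(−1.15×0.7559) = 0.4192.
D = 5.130 × (0.8928 − 0.4192) + 3.80 × 0.4192 = 2.429 + 1.593 = 4.022 mg/L.
DO = C_s − D = 10.1 − 4.022 = 6.078 mg/L.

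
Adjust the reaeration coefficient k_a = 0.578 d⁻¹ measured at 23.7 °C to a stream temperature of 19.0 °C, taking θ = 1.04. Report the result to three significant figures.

k_a(T₂) = k_a(T₁) · θ^(T₂−T₁) = 0.578 × 1.04^(19.0−23.7)
= 0.578 × 1.04^-4.70 = 0.578 × 0.8317 = 0.4807 d⁻¹.

k_a ≈ 0.481 d⁻¹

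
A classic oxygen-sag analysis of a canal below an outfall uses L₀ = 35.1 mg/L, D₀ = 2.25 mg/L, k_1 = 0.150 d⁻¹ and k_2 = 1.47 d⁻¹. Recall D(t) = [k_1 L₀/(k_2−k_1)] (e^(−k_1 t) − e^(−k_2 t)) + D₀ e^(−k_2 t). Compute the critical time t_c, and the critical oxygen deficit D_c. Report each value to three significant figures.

With k_2/k_1 = 9.800 and 1 − D₀(k_2−k_1)/(k_1 L₀) = 0.4359,
t_c = ln(9.800 × 0.4359) / (1.47 − 0.150) = ln(4.272) / 1.320 = 1.452/1.320 = 1.100 d.
D_c = (k_1/k_2) L₀ e^(−k_1 t_c) = (0.150/1.47) × 35.1 × e^(−0.150×1.100) = 0.1020 × 35.1 × 0.8479 = 3.037 mg/L.

t_c ≈ 1.10 d; D_c ≈ 3.04 mg/L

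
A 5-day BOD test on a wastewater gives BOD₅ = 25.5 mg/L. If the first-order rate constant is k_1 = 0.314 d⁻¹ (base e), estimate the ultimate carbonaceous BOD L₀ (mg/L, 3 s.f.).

BOD₅ = L₀(1 − e^(−5k_1)) ⇒ L₀ = BOD₅ / (1 − e^(−5×0.314))
= 25.5 / (1 − 0.2080) = 25.5 / 0.7920 = 32.20 mg/L.

L₀ ≈ 32.2 mg/L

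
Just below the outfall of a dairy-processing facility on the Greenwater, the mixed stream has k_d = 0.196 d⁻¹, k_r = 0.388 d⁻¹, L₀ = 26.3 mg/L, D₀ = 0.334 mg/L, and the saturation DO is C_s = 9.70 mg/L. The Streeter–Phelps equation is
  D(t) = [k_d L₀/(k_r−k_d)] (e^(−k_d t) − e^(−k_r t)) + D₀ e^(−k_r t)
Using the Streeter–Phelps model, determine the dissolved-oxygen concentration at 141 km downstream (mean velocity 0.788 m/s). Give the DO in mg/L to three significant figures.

Travel time t = x/v = 141 km / (0.788 m/s) = 141000 m / 0.788 m/s = 178900 s = 2.071 d.
k_d L₀/(k_r−k_d) = 0.196×26.3/(0.388−0.196) = 5.155/0.1920 = 26.85 mg/L.
e^(−k_d t) = e^(−0.196×2.071) = 0.6664; e^(−k_r t) = e^(−0.388×2.071) = 0.4477.
D = 26.85 × (0.6664 − 0.4477) + 0.334 × 0.4477 = 5.870 + 0.1495 = 6.019 mg/L.
DO = C_s − D = 9.70 − 6.019 = 3.681 mg/L.

DO ≈ 3.68 mg/L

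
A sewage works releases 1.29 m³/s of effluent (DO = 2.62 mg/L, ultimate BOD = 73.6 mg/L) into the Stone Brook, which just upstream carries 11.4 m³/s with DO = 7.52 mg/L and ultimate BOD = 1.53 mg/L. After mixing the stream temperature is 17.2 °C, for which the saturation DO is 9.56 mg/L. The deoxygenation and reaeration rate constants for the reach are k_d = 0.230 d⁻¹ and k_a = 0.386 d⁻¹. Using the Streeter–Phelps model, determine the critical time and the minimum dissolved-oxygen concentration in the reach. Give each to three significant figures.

t_c ≈ 1.93 d; minimum DO ≈ 6.18 mg/L

Mixed DO = (11.4×7.52 + 1.29×2.62)/(11.4+1.29) = 89.11/12.69 = 7.022 mg/L.
Mixed L₀ = (11.4×1.53 + 1.29×73.6)/(12.69) = 112.4/12.69 = 8.856 mg/L.
Initial deficit D₀ = C_s − DO₀ = 9.56 − 7.022 = 2.538 mg/L.
t_c = (1/0.1560) ln[(0.386/0.230)(1 − 2.538×0.1560/(0.230×8.856))] = 6.410 × ln(1.352) = 1.933 d.
D_c = (0.230/0.386) × 8.856 × e^(−0.230×1.933) = 0.5959 × 8.856 × 0.6410 = 3.383 mg/L.
Minimum DO = 9.56 − 3.383 = 6.177 mg/L.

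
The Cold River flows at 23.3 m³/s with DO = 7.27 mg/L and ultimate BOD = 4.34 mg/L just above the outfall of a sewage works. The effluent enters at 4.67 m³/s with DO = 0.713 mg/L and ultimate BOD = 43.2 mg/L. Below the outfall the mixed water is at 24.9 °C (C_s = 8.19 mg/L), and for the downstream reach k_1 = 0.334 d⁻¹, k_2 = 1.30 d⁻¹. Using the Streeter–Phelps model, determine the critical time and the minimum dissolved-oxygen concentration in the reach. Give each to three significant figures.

t_c ≈ 0.607 d; minimum DO ≈ 5.92 mg/L

Mixed DO = (23.3×7.27 + 4.67×0.713)/(23.3+4.67) = 172.7/27.97 = 6.175 mg/L.
Mixed L₀ = (23.3×4.34 + 4.67×43.2)/(27.97) = 302.9/27.97 = 10.83 mg/L.
Initial deficit D₀ = C_s − DO₀ = 8.19 − 6.175 = 2.015 mg/L.
t_c = (1/0.9660) ln[(1.30/0.334)(1 − 2.015×0.9660/(0.334×10.83))] = 1.035 × ln(1.798) = 0.6071 d.
D_c = (0.334/1.30) × 10.83 × e^(−0.334×0.6071) = 0.2569 × 10.83 × 0.8165 = 2.271 mg/L.
Minimum DO = 8.19 − 2.271 = 5.919 mg/L.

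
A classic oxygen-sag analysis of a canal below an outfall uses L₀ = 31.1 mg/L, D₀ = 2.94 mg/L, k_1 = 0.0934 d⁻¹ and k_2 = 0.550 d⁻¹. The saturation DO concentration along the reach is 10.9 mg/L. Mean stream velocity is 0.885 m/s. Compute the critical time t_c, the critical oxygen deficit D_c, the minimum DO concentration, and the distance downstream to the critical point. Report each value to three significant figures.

t_c = [1/(k_2−k_1)] ln[(k_2/k_1)(1 − D₀(k_2−k_1)/(k_1 L₀))]
= [1/(0.550−0.0934)] ln[(0.550/0.0934)(1 − 2.94×0.4566/(0.0934×31.1))]
= (1/0.4566) ln[5.889 × 0.5379] = 2.190 × ln(3.167) = 2.190 × 1.153 = 2.525 d.
D_c = (k_1/k_2) L₀ e^(−k_1 t_c) = (0.0934/0.550) × 31.1 × e^(−0.0934×2.525) = 0.1698 × 31.1 × 0.7899 = 4.172 mg/L.
Minimum DO = C_s − D_c = 10.9 − 4.172 = 6.728 mg/L.
x_c = v t_c = 0.885 m/s × 2.525 d × 86400 s/d = 193100 m ≈ 193 km.

t_c ≈ 2.52 d; D_c ≈ 4.17 mg/L; min DO ≈ 6.73 mg/L; x_c ≈ 193 km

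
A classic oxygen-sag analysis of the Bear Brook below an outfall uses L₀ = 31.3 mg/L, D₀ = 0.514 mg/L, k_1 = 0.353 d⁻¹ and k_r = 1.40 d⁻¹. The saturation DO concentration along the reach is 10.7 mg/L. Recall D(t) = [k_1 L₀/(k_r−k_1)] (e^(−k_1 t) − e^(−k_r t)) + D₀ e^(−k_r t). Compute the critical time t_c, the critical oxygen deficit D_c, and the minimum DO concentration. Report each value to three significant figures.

t_c ≈ 1.27 d; D_c ≈ 5.04 mg/L; min DO ≈ 5.66 mg/L

At the critical point dD/dt = 0, so k_1 L₀ e^(−k_1 t) = k_r D. Substituting D(t) from the Streeter–Phelps equation and solving for t gives
t_c = ln[(k_r/k_1)(1 − D₀(k_r−k_1)/(k_1 L₀))] / (k_r−k_1).
Here k_r−k_1 = 1.047 d⁻¹ and 1 − D₀(k_r−k_1)/(k_1 L₀) = 1 − 0.514×1.047/(0.353×31.3) = 0.9513, so
t_c = ln(3.966 × 0.9513) / 1.047 = 1.328 / 1.047 = 1.268 d.
L(t_c) = L₀ e^(−k_1 t_c) = 31.3 × 0.6391 = 20.00 mg/L, and at the critical point k_r D_c = k_1 L, so D_c = (0.353/1.40) × 20.00 = 5.044 mg/L.
Minimum DO = C_s − D_c = 10.7 − 5.044 = 5.656 mg/L.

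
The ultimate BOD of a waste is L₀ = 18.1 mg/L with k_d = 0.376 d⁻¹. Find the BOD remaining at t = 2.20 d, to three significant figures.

L_t = L₀ e^(−k_d t) = 18.1 × e^(−0.376×2.20) = 18.1 × 0.4373 = 7.915 mg/L.

L ≈ 7.91 mg/L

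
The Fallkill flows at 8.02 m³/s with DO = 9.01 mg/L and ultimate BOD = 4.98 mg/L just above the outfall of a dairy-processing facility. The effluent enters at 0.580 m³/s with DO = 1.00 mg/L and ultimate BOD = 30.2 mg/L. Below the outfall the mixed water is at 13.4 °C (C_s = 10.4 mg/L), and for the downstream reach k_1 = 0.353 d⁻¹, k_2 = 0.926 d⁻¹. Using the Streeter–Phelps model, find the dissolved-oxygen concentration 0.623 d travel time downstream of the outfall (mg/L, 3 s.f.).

Mixed DO = (8.02×9.01 + 0.580×1.00)/(8.02+0.580) = 72.84/8.600 = 8.470 mg/L.
Mixed L₀ = (8.02×4.98 + 0.580×30.2)/(8.600) = 57.46/8.600 = 6.681 mg/L.
Initial deficit D₀ = C_s − DO₀ = 10.4 − 8.470 = 1.930 mg/L.
D(0.623) = [0.353×6.681/(0.926−0.353)](e^(−0.353×0.623) − e^(−0.926×0.623)) + 1.930 e^(−0.926×0.623)
= 4.116 × (0.8026 − 0.5616) + 1.930 × 0.5616 = 2.076 mg/L.
DO = 10.4 − 2.076 = 8.324 mg/L.

DO ≈ 8.32 mg/L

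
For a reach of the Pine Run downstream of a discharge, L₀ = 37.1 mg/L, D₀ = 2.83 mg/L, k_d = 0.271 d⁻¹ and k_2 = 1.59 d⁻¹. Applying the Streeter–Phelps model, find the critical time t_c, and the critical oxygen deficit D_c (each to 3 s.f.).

With k_2/k_d = 5.867 and 1 − D₀(k_2−k_d)/(k_d L₀) = 0.6287,
t_c = ln(5.867 × 0.6287) / (1.59 − 0.271) = ln(3.689) / 1.319 = 1.305/1.319 = 0.9896 d.
D_c = (k_d/k_2) L₀ e^(−k_d t_c) = (0.271/1.59) × 37.1 × e^(−0.271×0.9896) = 0.1704 × 37.1 × 0.7648 = 4.836 mg/L.

t_c ≈ 0.990 d; D_c ≈ 4.84 mg/L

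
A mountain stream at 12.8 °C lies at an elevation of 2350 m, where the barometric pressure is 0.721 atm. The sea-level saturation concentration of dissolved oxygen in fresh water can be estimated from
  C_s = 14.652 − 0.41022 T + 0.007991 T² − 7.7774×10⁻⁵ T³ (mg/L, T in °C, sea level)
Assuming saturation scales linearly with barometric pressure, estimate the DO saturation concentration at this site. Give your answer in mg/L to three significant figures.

At sea level: C_s = 14.652 − 0.41022×12.8 + 0.007991×12.8² − 7.7774×10⁻⁵×12.8³ = 10.55 mg/L.
Pressure correction: C_s' = 10.55 × 0.721 = 7.605 mg/L.

C_s ≈ 7.60 mg/L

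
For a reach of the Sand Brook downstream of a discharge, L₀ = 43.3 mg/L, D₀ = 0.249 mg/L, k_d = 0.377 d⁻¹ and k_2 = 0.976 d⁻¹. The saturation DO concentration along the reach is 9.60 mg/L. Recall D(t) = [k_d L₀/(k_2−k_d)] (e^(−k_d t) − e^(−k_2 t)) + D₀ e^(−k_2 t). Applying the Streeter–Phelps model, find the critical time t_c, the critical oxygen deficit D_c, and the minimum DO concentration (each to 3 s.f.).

t_c ≈ 1.57 d; D_c ≈ 9.24 mg/L; min DO ≈ 0.355 mg/L

With k_2/k_d = 2.589 and 1 − D₀(k_2−k_d)/(k_d L₀) = 0.9909,
t_c = ln(2.589 × 0.9909) / (0.976 − 0.377) = ln(2.565) / 0.5990 = 0.9420/0.5990 = 1.573 d.
D_c = (k_d/k_2) L₀ e^(−k_d t_c) = (0.377/0.976) × 43.3 × e^(−0.377×1.573) = 0.3863 × 43.3 × 0.5527 = 9.245 mg/L.
Minimum DO = C_s − D_c = 9.60 − 9.245 = 0.3555 mg/L.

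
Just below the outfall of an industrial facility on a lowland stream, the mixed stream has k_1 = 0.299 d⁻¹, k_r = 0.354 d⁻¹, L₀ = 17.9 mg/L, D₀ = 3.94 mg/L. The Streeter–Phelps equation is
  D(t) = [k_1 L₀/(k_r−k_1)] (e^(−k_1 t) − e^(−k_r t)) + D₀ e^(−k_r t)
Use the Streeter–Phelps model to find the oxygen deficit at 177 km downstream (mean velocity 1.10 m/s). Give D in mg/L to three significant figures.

Travel time t = x/v = 177 km / (1.10 m/s) = 177000 m / 1.10 m/s = 160900 s = 1.862 d.
k_1 L₀/(k_r−k_1) = 0.299×17.9/(0.354−0.299) = 5.352/0.05500 = 97.31 mg/L.
e^(−k_1 t) = e^(−0.299×1.862) = 0.5730; e^(−k_r t) = e^(−0.354×1.862) = 0.5172.
D = 97.31 × (0.5730 − 0.5172) + 3.94 × 0.5172 = 5.429 + 2.038 = 7.467 mg/L.

D ≈ 7.47 mg/L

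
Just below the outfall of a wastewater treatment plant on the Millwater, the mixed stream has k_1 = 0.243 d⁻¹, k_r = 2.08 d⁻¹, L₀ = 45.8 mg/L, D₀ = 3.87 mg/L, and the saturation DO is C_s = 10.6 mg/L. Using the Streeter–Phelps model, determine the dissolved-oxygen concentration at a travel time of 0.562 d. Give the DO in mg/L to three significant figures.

DO ≈ 5.99 mg/L

k_1 L₀/(k_r−k_1) = 0.243×45.8/(2.08−0.243) = 11.13/1.837 = 6.058 mg/L.
e^(−k_1 t) = e^(−0.243×0.5620) = 0.8723; e^(−k_r t) = e^(−2.08×0.5620) = 0.3107.
D = 6.058 × (0.8723 − 0.3107) + 3.87 × 0.3107 = 3.403 + 1.202 = 4.605 mg/L.
DO = C_s − D = 10.6 − 4.605 = 5.995 mg/L.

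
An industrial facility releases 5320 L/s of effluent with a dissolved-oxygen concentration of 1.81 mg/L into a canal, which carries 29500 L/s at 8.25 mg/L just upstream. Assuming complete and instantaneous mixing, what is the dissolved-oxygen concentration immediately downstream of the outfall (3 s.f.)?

Flow-weighted mixing: C = (Q_r C_r + Q_w C_w)/(Q_r + Q_w)
= (29500×8.25 + 5320×1.81)/(29500 + 5320) = 253000/34820 = 7.266 mg/L.

7.27 mg/L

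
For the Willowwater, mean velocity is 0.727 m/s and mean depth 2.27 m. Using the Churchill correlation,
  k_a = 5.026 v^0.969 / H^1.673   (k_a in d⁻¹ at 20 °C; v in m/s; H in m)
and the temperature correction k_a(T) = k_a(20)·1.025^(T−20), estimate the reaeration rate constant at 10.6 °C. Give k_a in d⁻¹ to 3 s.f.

k_a ≈ 0.742 d⁻¹

k_a(20) = 5.026 × 0.727^0.969 / 2.27^1.673 = 5.026 × 0.7342 / 3.941 = 0.9363 d⁻¹.
k_a(10.6) = 0.9363 × 1.025^(10.6−20) = 0.9363 × 0.7929 = 0.7424 d⁻¹.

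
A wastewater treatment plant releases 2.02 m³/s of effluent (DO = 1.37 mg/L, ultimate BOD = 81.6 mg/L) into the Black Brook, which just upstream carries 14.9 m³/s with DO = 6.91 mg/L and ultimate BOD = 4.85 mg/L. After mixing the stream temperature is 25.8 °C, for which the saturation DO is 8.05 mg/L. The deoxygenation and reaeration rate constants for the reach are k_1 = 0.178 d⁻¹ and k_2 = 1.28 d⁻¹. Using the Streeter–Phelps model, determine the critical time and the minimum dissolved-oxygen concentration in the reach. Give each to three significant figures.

Mixed DO = (14.9×6.91 + 2.02×1.37)/(14.9+2.02) = 105.7/16.92 = 6.249 mg/L.
Mixed L₀ = (14.9×4.85 + 2.02×81.6)/(16.92) = 237.1/16.92 = 14.01 mg/L.
Initial deficit D₀ = C_s − DO₀ = 8.05 − 6.249 = 1.801 mg/L.
t_c = (1/1.102) ln[(1.28/0.178)(1 − 1.801×1.102/(0.178×14.01))] = 0.9074 × ln(1.468) = 0.3483 d.
D_c = (0.178/1.28) × 14.01 × e^(−0.178×0.3483) = 0.1391 × 14.01 × 0.9399 = 1.832 mg/L.
Minimum DO = 8.05 − 1.832 = 6.218 mg/L.

t_c ≈ 0.348 d; minimum DO ≈ 6.22 mg/L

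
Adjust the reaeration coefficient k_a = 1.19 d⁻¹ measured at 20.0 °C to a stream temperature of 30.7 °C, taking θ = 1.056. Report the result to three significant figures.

k_a(T₂) = k_a(T₁) · θ^(T₂−T₁) = 1.19 × 1.056^(30.7−20.0)
= 1.19 × 1.056^10.7 = 1.19 × 1.791 = 2.132 d⁻¹.

k_a ≈ 2.13 d⁻¹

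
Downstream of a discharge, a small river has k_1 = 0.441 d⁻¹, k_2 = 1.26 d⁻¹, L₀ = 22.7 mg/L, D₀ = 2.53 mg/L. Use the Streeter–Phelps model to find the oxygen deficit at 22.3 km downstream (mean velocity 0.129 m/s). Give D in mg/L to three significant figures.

Travel time t = x/v = 22.3 km / (0.129 m/s) = 22300 m / 0.129 m/s = 172900 s = 2.001 d.
k_1 L₀/(k_2−k_1) = 0.441×22.7/(1.26−0.441) = 10.01/0.8190 = 12.22 mg/L.
e^(−k_1 t) = e^(−0.441×2.001) = 0.4138; e^(−k_2 t) = e^(−1.26×2.001) = 0.08038.
D = 12.22 × (0.4138 − 0.08038) + 2.53 × 0.08038 = 4.076 + 0.2034 = 4.279 mg/L.

D ≈ 4.28 mg/L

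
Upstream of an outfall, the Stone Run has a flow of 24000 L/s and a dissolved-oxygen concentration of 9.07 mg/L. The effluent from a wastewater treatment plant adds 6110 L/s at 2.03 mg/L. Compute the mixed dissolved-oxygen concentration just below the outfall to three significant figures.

7.64 mg/L

Flow-weighted mixing: C = (Q_r C_r + Q_w C_w)/(Q_r + Q_w)
= (24000×9.07 + 6110×2.03)/(24000 + 6110) = 230100/30110 = 7.641 mg/L.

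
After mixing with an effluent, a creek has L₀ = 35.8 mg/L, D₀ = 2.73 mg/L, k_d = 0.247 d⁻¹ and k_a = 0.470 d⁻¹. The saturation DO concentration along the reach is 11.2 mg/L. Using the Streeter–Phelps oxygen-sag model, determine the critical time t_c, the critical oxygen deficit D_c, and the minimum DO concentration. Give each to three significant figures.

At the critical point dD/dt = 0, so k_d L₀ e^(−k_d t) = k_a D. Substituting D(t) from the Streeter–Phelps equation and solving for t gives
t_c = ln[(k_a/k_d)(1 − D₀(k_a−k_d)/(k_d L₀))] / (k_a−k_d).
Here k_a−k_d = 0.2230 d⁻¹ and 1 − D₀(k_a−k_d)/(k_d L₀) = 1 − 2.73×0.2230/(0.247×35.8) = 0.9312, so
t_c = ln(1.903 × 0.9312) / 0.2230 = 0.5720 / 0.2230 = 2.565 d.
L(t_c) = L₀ e^(−k_d t_c) = 35.8 × 0.5307 = 19.00 mg/L, and at the critical point k_a D_c = k_d L, so D_c = (0.247/0.470) × 19.00 = 9.984 mg/L.
Minimum DO = C_s − D_c = 11.2 − 9.984 = 1.216 mg/L.

t_c ≈ 2.57 d; D_c ≈ 9.98 mg/L; min DO ≈ 1.22 mg/L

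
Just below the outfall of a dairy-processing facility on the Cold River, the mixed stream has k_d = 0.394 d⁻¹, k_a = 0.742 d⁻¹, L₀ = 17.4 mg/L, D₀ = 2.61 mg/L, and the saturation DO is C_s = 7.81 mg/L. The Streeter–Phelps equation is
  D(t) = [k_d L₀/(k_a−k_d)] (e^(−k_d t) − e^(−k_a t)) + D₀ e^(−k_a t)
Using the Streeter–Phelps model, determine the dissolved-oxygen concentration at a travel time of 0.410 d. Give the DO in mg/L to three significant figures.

DO ≈ 3.66 mg/L

k_d L₀/(k_a−k_d) = 0.394×17.4/(0.742−0.394) = 6.856/0.3480 = 19.70 mg/L.
e^(−k_d t) = e^(−0.394×0.4100) = 0.8508; e^(−k_a t) = e^(−0.742×0.4100) = 0.7377.
D = 19.70 × (0.8508 − 0.7377) + 2.61 × 0.7377 = 2.229 + 1.925 = 4.154 mg/L.
DO = C_s − D = 7.81 − 4.154 = 3.656 mg/L.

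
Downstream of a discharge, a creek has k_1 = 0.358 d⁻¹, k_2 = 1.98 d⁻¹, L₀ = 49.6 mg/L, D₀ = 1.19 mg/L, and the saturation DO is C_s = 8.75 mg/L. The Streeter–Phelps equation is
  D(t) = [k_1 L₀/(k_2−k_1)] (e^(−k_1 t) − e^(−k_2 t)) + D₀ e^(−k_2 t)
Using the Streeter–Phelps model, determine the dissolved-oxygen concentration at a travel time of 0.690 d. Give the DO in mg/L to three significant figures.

DO ≈ 2.69 mg/L

k_1 L₀/(k_2−k_1) = 0.358×49.6/(1.98−0.358) = 17.76/1.622 = 10.95 mg/L.
e^(−k_1 t) = e^(−0.358×0.6900) = 0.7811; e^(−k_2 t) = e^(−1.98×0.6900) = 0.2551.
D = 10.95 × (0.7811 − 0.2551) + 1.19 × 0.2551 = 5.759 + 0.3035 = 6.062 mg/L.
DO = C_s − D = 8.75 − 6.062 = 2.688 mg/L.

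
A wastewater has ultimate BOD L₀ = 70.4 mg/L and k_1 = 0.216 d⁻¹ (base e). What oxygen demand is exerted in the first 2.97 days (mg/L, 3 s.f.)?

y_t = L₀(1 − e^(−k_1 t)) = 70.4 × (1 − e^(−0.216×2.97))
= 70.4 × (1 − 0.5265) = 70.4 × 0.4735 = 33.33 mg/L.

y ≈ 33.3 mg/L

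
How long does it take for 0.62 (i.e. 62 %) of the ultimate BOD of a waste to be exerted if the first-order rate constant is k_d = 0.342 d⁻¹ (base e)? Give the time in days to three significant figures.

t ≈ 2.83 d

y/L₀ = 1 − e^(−k_d t) = 0.62 ⇒ e^(−k_d t) = 0.380
t = −ln(0.380) / 0.342 = 0.9676 / 0.342 = 2.829 d.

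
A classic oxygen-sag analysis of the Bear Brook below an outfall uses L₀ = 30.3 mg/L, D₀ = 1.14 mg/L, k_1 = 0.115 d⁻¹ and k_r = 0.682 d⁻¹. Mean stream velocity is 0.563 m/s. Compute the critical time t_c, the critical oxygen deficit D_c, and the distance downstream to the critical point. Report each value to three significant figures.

t_c ≈ 2.78 d; D_c ≈ 3.71 mg/L; x_c ≈ 135 km

At the critical point dD/dt = 0, so k_1 L₀ e^(−k_1 t) = k_r D. Substituting D(t) from the Streeter–Phelps equation and solving for t gives
t_c = ln[(k_r/k_1)(1 − D₀(k_r−k_1)/(k_1 L₀))] / (k_r−k_1).
Here k_r−k_1 = 0.5670 d⁻¹ and 1 − D₀(k_r−k_1)/(k_1 L₀) = 1 − 1.14×0.5670/(0.115×30.3) = 0.8145, so
t_c = ln(5.930 × 0.8145) / 0.5670 = 1.575 / 0.5670 = 2.778 d.
L(t_c) = L₀ e^(−k_1 t_c) = 30.3 × 0.7266 = 22.01 mg/L, and at the critical point k_r D_c = k_1 L, so D_c = (0.115/0.682) × 22.01 = 3.712 mg/L.
x_c = v t_c = 0.563 m/s × 2.778 d × 86400 s/d = 135100 m ≈ 135 km.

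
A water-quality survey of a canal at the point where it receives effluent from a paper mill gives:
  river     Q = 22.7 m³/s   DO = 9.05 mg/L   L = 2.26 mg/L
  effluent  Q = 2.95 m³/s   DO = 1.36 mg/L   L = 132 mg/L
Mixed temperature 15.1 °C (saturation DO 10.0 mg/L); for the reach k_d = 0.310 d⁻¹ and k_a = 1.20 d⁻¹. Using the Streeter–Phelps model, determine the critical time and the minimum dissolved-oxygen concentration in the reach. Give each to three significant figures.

Mixed DO = (22.7×9.05 + 2.95×1.36)/(22.7+2.95) = 209.4/25.65 = 8.166 mg/L.
Mixed L₀ = (22.7×2.26 + 2.95×132)/(25.65) = 440.7/25.65 = 17.18 mg/L.
Initial deficit D₀ = C_s − DO₀ = 10.0 − 8.166 = 1.834 mg/L.
t_c = (1/0.8900) ln[(1.20/0.310)(1 − 1.834×0.8900/(0.310×17.18))] = 1.124 × ln(2.684) = 1.110 d.
D_c = (0.310/1.20) × 17.18 × e^(−0.310×1.110) = 0.2583 × 17.18 × 0.7090 = 3.147 mg/L.
Minimum DO = 10.0 − 3.147 = 6.853 mg/L.

t_c ≈ 1.11 d; minimum DO ≈ 6.85 mg/L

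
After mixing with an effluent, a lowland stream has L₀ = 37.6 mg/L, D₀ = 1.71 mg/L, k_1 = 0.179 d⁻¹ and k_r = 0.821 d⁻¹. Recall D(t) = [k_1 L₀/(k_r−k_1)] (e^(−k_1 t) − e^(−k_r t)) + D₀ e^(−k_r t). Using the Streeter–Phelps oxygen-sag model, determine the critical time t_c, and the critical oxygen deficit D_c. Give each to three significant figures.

t_c = [1/(k_r−k_1)] ln[(k_r/k_1)(1 − D₀(k_r−k_1)/(k_1 L₀))]
= [1/(0.821−0.179)] ln[(0.821/0.179)(1 − 1.71×0.6420/(0.179×37.6))]
= (1/0.6420) ln[4.587 × 0.8369] = 1.558 × ln(3.838) = 1.558 × 1.345 = 2.095 d.
L(t_c) = L₀ e^(−k_1 t_c) = 37.6 × 0.6873 = 25.84 mg/L, and at the critical point k_r D_c = k_1 L, so D_c = (0.179/0.821) × 25.84 = 5.634 mg/L.

t_c ≈ 2.10 d; D_c ≈ 5.63 mg/L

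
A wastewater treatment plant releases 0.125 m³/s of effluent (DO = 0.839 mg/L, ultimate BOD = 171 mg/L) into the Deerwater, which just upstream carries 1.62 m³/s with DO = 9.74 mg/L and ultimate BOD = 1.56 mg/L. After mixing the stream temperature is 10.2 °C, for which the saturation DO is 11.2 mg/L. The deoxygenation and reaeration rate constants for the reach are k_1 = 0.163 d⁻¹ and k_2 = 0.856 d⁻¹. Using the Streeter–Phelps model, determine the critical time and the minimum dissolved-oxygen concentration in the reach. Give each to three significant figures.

t_c ≈ 0.874 d; minimum DO ≈ 8.94 mg/L

Mixed DO = (1.62×9.74 + 0.125×0.839)/(1.62+0.125) = 15.88/1.745 = 9.102 mg/L.
Mixed L₀ = (1.62×1.56 + 0.125×171)/(1.745) = 23.90/1.745 = 13.70 mg/L.
Initial deficit D₀ = C_s − DO₀ = 11.2 − 9.102 = 2.098 mg/L.
t_c = (1/0.6930) ln[(0.856/0.163)(1 − 2.098×0.6930/(0.163×13.70))] = 1.443 × ln(1.832) = 0.8739 d.
D_c = (0.163/0.856) × 13.70 × e^(−0.163×0.8739) = 0.1904 × 13.70 × 0.8672 = 2.262 mg/L.
Minimum DO = 11.2 − 2.262 = 8.938 mg/L.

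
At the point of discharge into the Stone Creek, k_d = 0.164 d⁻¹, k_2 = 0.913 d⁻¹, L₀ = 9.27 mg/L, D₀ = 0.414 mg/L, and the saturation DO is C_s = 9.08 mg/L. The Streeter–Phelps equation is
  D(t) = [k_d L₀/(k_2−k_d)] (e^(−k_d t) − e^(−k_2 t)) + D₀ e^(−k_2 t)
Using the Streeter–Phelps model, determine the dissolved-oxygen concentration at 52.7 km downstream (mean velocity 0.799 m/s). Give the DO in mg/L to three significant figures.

DO ≈ 8.09 mg/L

Travel time t = x/v = 52.7 km / (0.799 m/s) = 52700 m / 0.799 m/s = 65960 s = 0.7634 d.
k_d L₀/(k_2−k_d) = 0.164×9.27/(0.913−0.164) = 1.520/0.7490 = 2.030 mg/L.
e^(−k_d t) = e^(−0.164×0.7634) = 0.8823; e^(−k_2 t) = e^(−0.913×0.7634) = 0.4981.
D = 2.030 × (0.8823 − 0.4981) + 0.414 × 0.4981 = 0.7799 + 0.2062 = 0.9861 mg/L.
DO = C_s − D = 9.08 − 0.9861 = 8.094 mg/L.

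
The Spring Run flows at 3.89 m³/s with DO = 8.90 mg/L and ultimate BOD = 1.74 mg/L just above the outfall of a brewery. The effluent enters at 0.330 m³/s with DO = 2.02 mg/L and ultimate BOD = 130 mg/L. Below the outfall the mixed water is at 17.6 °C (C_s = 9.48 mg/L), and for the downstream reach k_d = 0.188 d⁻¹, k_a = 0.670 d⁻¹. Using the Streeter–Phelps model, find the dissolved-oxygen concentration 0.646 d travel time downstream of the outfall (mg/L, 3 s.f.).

DO ≈ 7.67 mg/L

Mixed DO = (3.89×8.90 + 0.330×2.02)/(3.89+0.330) = 35.29/4.220 = 8.362 mg/L.
Mixed L₀ = (3.89×1.74 + 0.330×130)/(4.220) = 49.67/4.220 = 11.77 mg/L.
Initial deficit D₀ = C_s − DO₀ = 9.48 − 8.362 = 1.118 mg/L.
D(0.646) = [0.188×11.77/(0.670−0.188)](e^(−0.188×0.646) − e^(−0.670×0.646)) + 1.118 e^(−0.670×0.646)
= 4.591 × (0.8856 − 0.6487) + 1.118 × 0.6487 = 1.813 mg/L.
DO = 9.48 − 1.813 = 7.667 mg/L.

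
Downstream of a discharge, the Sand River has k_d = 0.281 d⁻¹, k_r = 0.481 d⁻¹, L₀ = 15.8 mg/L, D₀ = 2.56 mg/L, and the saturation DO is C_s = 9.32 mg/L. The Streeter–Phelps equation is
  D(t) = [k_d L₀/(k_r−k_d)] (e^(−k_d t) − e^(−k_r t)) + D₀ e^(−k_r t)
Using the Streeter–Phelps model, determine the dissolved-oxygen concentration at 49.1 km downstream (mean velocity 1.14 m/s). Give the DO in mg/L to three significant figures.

DO ≈ 5.47 mg/L

Travel time t = x/v = 49.1 km / (1.14 m/s) = 49100 m / 1.14 m/s = 43070 s = 0.4985 d.
k_d L₀/(k_r−k_d) = 0.281×15.8/(0.481−0.281) = 4.440/0.2000 = 22.20 mg/L.
e^(−k_d t) = e^(−0.281×0.4985) = 0.8693; e^(−k_r t) = e^(−0.481×0.4985) = 0.7868.
D = 22.20 × (0.8693 − 0.7868) + 2.56 × 0.7868 = 1.831 + 2.014 = 3.845 mg/L.
DO = C_s − D = 9.32 − 3.845 = 5.475 mg/L.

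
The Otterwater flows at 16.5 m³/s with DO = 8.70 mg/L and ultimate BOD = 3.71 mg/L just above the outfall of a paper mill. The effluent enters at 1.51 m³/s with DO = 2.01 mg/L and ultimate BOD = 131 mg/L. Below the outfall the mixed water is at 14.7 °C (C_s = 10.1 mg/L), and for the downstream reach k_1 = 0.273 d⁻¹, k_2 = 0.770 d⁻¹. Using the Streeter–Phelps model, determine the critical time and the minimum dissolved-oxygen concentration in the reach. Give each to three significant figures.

t_c ≈ 1.51 d; minimum DO ≈ 6.73 mg/L

Mixed DO = (16.5×8.70 + 1.51×2.01)/(16.5+1.51) = 146.6/18.01 = 8.139 mg/L.
Mixed L₀ = (16.5×3.71 + 1.51×131)/(18.01) = 259.0/18.01 = 14.38 mg/L.
Initial deficit D₀ = C_s − DO₀ = 10.1 − 8.139 = 1.961 mg/L.
t_c = (1/0.4970) ln[(0.770/0.273)(1 − 1.961×0.4970/(0.273×14.38))] = 2.012 × ln(2.120) = 1.512 d.
D_c = (0.273/0.770) × 14.38 × e^(−0.273×1.512) = 0.3545 × 14.38 × 0.6618 = 3.374 mg/L.
Minimum DO = 10.1 − 3.374 = 6.726 mg/L.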